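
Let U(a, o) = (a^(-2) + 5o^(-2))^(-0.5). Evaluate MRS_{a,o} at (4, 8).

MRS = 1.6

For CES with ρ = -2, MRS = (1/5)·(o/a)^3.
At (4, 8): MRS = 1.6.
So at (4, 8) the consumer would give up 1.6 units of o for one more unit of a.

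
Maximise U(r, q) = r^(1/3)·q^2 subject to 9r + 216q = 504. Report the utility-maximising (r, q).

MU_r = 1/3·r^(-2/3)·q^2 and MU_q = 2·r^(1/3)·q.
MRS = MU_r/MU_q = (1/6)·q/r.
Tangency: set MRS = p_r/p_q = 9/216 = 1/24.
So (1/6)·q/r = 1/24, i.e. q = 0.25·r.
Substitute into the budget 9·r + 216·q = 504: 63·r = 504, so r* = 8.
Then q* = 0.25·8 = 2.

r* = 8, q* = 2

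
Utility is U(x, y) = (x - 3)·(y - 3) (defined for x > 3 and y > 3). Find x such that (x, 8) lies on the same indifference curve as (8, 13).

x = 13

U(8, 13) = 50.
Set U(x, 8) = 50 and solve.
With y = 8: (8 − 3) = 5, so (x − 3) = 50/5 = 10.
So x = 3 + 10 = 13.
Check: U(13, 8) = 50.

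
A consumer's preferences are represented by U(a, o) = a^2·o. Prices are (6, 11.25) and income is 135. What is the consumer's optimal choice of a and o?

MU_a = 2·a·o and MU_o = a^2.
MRS = MU_a/MU_o = (2/1)·o/a.
Tangency: set MRS = p_a/p_o = 6/11.25 = 8/15.
So (2/1)·o/a = 8/15, i.e. o = (4/15)·a.
Substitute into the budget 6·a + 11.25·o = 135: 9·a = 135, so a* = 15.
Then o* = (4/15)·15 = 4.

a* = 15, o* = 4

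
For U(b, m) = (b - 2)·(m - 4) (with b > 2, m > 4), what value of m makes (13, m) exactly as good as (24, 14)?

U(24, 14) = 220.
Set U(13, m) = 220 and solve.
With b = 13: (13 − 2) = 11, so (m − 4) = 220/11 = 20.
So m = 4 + 20 = 24.
Check: U(13, 24) = 220.

m = 24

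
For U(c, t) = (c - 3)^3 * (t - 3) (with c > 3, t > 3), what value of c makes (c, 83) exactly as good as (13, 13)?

c = 8

U(13, 13) = 10000.
Set U(c, 83) = 10000 and solve.
With t = 83: (83 − 3) = 80, so (c − 3)^3 = 10000/80 = 125.
Taking the cube root (with c > 3): c − 3 = 5, so c = 8.
Check: U(8, 83) = 10000.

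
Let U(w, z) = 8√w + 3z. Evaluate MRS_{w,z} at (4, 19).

MU_w = 8/(2√w), MU_z = 3.
MRS = 8/(2√w) ÷ 3.
At (4, 19): MRS = 2/3.
So at (4, 19) the consumer would give up 2/3 units of z for one more unit of w.

MRS = 2/3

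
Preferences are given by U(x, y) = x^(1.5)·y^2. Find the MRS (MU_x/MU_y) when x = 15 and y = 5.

MU_x = 1.5·√x·y^2 and MU_y = 2·x^(1.5)·y.
MRS = MU_x/MU_y = (0.75)·y/x.
At (15, 5): MRS = 0.25.
So at (15, 5) the consumer would give up 0.25 units of y for one more unit of x.

MRS = 0.25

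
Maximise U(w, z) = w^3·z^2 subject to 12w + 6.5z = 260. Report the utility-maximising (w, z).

MU_w = 3·w^2·z^2 and MU_z = 2·w^3·z.
MRS = MU_w/MU_z = (3/2)·z/w.
Tangency: set MRS = p_w/p_z = 12/6.5 = 24/13.
So (3/2)·z/w = 24/13, i.e. z = (16/13)·w.
Substitute into the budget 12·w + 6.5·z = 260: 20·w = 260, so w* = 13.
Then z* = (16/13)·13 = 16.

w* = 13, z* = 16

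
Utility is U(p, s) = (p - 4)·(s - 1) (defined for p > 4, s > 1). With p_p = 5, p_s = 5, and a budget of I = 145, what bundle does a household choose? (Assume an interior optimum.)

MU_p = (s−1), MU_s = (p−4).
MRS = (s−1)/(p−4).
Tangency: set MRS = p_p/p_s = 5/5 = 1.
So (s − 1)/(p − 4) = 1, i.e. (s − 1) = (p − 4).
Rewrite the budget in excess-of-subsistence terms: 5·(p − 4) + 5·(s − 1) = 145 − 5·4 − 5·1 = 120.
Substituting, 10·(p − 4) = 120, so p − 4 = 12 and p* = 16.
Then s − 1 = 12, so s* = 13.

p* = 16, s* = 13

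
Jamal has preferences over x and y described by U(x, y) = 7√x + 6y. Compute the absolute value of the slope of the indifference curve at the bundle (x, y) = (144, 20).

MU_x = 7/(2√x), MU_y = 6.
MRS = 7/(2√x) ÷ 6.
At (144, 20): MRS = 7/144.
So at (144, 20) the consumer would give up 7/144 units of y for one more unit of x.

MRS = 7/144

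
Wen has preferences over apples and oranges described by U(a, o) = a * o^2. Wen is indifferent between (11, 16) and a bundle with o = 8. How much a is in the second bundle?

a = 44

U(11, 16) = 2816.
Set U(a, 8) = 2816 and solve.
With o = 8: 8^2 = 64, so a = 2816/64 = 44.
Check: U(44, 8) = 2816.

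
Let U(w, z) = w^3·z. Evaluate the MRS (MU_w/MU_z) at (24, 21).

MU_w = 3·w^2·z and MU_z = w^3.
MRS = MU_w/MU_z = (3/1)·z/w.
At (24, 21): MRS = 2.625.
So at (24, 21) the consumer would give up 2.625 units of z for one more unit of w.

MRS = 2.625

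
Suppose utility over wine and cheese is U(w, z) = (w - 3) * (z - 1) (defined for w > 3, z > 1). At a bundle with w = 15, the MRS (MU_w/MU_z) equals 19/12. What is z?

MU_w = (z−1), MU_z = (w−3).
MRS = (z−1)/(w−3).
Substitute w = 15: MRS = (z − 1)/12. Setting this equal to 19/12 gives z − 1 = (19/12)·12 = 19, so z = 20.

z = 20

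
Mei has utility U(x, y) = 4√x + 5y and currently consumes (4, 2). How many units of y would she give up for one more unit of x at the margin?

MRS = 0.2

MU_x = 4/(2√x), MU_y = 5.
MRS = 4/(2√x) ÷ 5.
At (4, 2): MRS = 0.2.
The indifference curve has slope −0.2 at this bundle.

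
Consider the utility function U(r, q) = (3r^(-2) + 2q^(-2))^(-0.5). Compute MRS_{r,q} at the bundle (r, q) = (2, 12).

MRS = 324

For CES with ρ = -2, MRS = (3/2)·(q/r)^3.
At (2, 12): MRS = 324.
That is, one extra unit of r is worth 324 units of q at the margin.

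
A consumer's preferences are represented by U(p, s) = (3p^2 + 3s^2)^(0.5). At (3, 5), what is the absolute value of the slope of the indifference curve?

For CES with ρ = 2, MRS = (s/p)^(-1).
At (3, 5): MRS = 0.6.
So at (3, 5) the consumer would give up 0.6 units of s for one more unit of p.

MRS = 0.6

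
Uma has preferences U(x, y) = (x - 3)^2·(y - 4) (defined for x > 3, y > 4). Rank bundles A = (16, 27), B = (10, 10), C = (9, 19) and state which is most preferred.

Bundle A

Evaluate utility at each bundle:
U(A) = 3887.
U(B) = 294.
U(C) = 540.
Highest utility is A, so A ≻ C ≻ B.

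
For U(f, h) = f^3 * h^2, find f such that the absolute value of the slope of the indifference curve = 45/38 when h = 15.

MU_f = 3·f^2·h^2 and MU_h = 2·f^3·h.
MRS = MU_f/MU_h = (3/2)·h/f.
Substitute h = 15: MRS = 22.5/f. Setting 22.5/f = 45/38 gives f = 22.5/(45/38) = 19.

f = 19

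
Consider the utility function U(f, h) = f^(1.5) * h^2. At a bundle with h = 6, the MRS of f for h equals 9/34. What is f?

f = 17

MU_f = 1.5·√f·h^2 and MU_h = 2·f^(1.5)·h.
MRS = MU_f/MU_h = (0.75)·h/f.
Substitute h = 6: MRS = 4.5/f. Setting 4.5/f = 9/34 gives f = 4.5/(9/34) = 17.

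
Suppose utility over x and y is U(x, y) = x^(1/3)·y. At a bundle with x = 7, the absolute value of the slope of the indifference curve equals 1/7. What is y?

y = 3

MU_x = 1/3·x^(-2/3)·y and MU_y = x^(1/3).
MRS = MU_x/MU_y = (1/3)·y/x.
Substitute x = 7: MRS = y/21. Setting y/21 = 1/7 gives y = (1/7)·21 = 3.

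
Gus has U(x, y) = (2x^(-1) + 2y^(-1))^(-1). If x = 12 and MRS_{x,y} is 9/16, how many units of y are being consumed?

For CES with ρ = -1, MRS = (y/x)^2.
Setting (y/12)^2 = 9/16 gives y/12 = 0.75 and y = 9.

y = 9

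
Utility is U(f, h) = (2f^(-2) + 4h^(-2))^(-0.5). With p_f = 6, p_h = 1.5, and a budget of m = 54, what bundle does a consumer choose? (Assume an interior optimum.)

f* = 6, h* = 12

For CES with ρ = -2, MRS = (2/4)·(h/f)^3.
Tangency: set MRS = p_f/p_h = 6/1.5 = 4.
So (h/f)^3 = 8; taking the cube root, h/f = 2, i.e. h = 2·f.
Substitute into the budget 6·f + 1.5·h = 54: 9·f = 54, so f* = 6 and h* = 2·6 = 12.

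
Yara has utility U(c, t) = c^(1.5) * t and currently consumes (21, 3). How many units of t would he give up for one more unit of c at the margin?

MRS = 3/14

MU_c = 1.5·√c·t and MU_t = c^(1.5).
MRS = MU_c/MU_t = (1.5)·t/c.
At (21, 3): MRS = 3/14.
That is, one extra unit of c is worth 3/14 units of t at the margin.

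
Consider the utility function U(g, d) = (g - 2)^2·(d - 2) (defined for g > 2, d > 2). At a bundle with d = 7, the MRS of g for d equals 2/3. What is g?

g = 17

MU_g = 2·(g−2)·(d−2), MU_d = (g−2)^2.
MRS = (2/1)·(d−2)/(g−2).
Substitute d = 7: MRS = 10/(g − 2). Setting this equal to 2/3 gives g − 2 = 10/(2/3) = 15, so g = 17.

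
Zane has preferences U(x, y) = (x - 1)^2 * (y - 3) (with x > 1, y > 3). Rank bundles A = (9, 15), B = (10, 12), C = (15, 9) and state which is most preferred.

Evaluate utility at each bundle:
U(A) = 768.
U(B) = 729.
U(C) = 1176.
Highest utility is C, so C ≻ A ≻ B.

Bundle C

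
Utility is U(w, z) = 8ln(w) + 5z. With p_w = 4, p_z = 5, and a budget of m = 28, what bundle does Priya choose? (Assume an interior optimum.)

w* = 2, z* = 4

MU_w = 8/w, MU_z = 5.
MRS = 8/w ÷ 5.
Tangency: set MRS = p_w/p_z = 4/5 = 0.8.
MRS depends only on w: 1.6/w = 0.8 ⇒ w* = 1.6/0.8 = 2.
From the budget, 5·z = 28 − 4·2 = 20, so z* = 4.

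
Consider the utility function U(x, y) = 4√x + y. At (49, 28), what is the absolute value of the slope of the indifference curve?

MRS = 2/7

MU_x = 4/(2√x), MU_y = 1.
MRS = 4/(2√x) ÷ 1.
At (49, 28): MRS = 2/7.
So at (49, 28) the consumer would give up 2/7 units of y for one more unit of x.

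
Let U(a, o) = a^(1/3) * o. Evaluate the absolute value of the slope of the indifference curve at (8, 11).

MRS = 11/24

MU_a = 1/3·a^(-2/3)·o and MU_o = a^(1/3).
MRS = MU_a/MU_o = (1/3)·o/a.
At (8, 11): MRS = 11/24.
So at (8, 11) the consumer would give up 11/24 units of o for one more unit of a.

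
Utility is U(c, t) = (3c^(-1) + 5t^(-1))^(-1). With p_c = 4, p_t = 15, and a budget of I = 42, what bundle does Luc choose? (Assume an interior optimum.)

For CES with ρ = -1, MRS = (3/5)·(t/c)^2.
Tangency: set MRS = p_c/p_t = 4/15.
So (t/c)^2 = 4/9; taking the square root, t/c = 2/3, i.e. t = (2/3)·c.
Substitute into the budget 4·c + 15·t = 42: 14·c = 42, so c* = 3 and t* = (2/3)·3 = 2.

c* = 3, t* = 2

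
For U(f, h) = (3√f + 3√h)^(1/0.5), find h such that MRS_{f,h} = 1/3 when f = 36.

For CES with ρ = 0.5, MRS = √(h/f).
Setting √(h/36) = 1/3 gives h/36 = 1/9 and h = 4.

h = 4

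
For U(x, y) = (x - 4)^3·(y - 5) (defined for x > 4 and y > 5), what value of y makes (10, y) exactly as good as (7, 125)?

y = 20

U(7, 125) = 3240.
Set U(10, y) = 3240 and solve.
With x = 10: (10 − 4)^3 = 216, so (y − 5) = 3240/216 = 15.
So y = 5 + 15 = 20.
Check: U(10, 20) = 3240.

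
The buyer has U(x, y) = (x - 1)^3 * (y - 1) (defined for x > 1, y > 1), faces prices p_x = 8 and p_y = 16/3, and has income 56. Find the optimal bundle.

MU_x = 3·(x−1)^2·(y−1), MU_y = (x−1)^3.
MRS = (3/1)·(y−1)/(x−1).
Tangency: set MRS = p_x/p_y = 8/(16/3) = 1.5.
So (3/1)·(y − 1)/(x − 1) = 1.5, i.e. (y − 1) = 0.5·(x − 1).
Rewrite the budget in excess-of-subsistence terms: 8·(x − 1) + (16/3)·(y − 1) = 56 − 8·1 − (16/3)·1 = 128/3.
Substituting, (32/3)·(x − 1) = 128/3, so x − 1 = 4 and x* = 5.
Then y − 1 = 0.5·4 = 2, so y* = 3.

x* = 5, y* = 3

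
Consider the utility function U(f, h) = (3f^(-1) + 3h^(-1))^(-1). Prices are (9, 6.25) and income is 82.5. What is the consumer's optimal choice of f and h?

f* = 5, h* = 6

For CES with ρ = -1, MRS = (h/f)^2.
Tangency: set MRS = p_f/p_h = 9/6.25 = 36/25.
So (h/f)^2 = 36/25; taking the square root, h/f = 1.2, i.e. h = 1.2·f.
Substitute into the budget 9·f + 6.25·h = 82.5: 16.5·f = 82.5, so f* = 5 and h* = 1.2·5 = 6.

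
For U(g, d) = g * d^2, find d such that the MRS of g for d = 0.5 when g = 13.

MU_g = d^2 and MU_d = 2·g·d.
MRS = MU_g/MU_d = (1/2)·d/g.
Substitute g = 13: MRS = d/26. Setting d/26 = 0.5 gives d = 0.5·26 = 13.

d = 13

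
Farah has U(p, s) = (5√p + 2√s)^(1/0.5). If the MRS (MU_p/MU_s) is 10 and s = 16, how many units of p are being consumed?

p = 1

For CES with ρ = 0.5, MRS = (5/2)·√(s/p).
Setting (5/2)·√(16/p) = 10 gives √(16/p) = 4, so 16/p = 16 and p = 1.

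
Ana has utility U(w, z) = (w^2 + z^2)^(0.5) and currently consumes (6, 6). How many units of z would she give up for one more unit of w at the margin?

For CES with ρ = 2, MRS = (z/w)^(-1).
At (6, 6): MRS = 1.
So at (6, 6) the consumer would give up 1 units of z for one more unit of w.

MRS = 1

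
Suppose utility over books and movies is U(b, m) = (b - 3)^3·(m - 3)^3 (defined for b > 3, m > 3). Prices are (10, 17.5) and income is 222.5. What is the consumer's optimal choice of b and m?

b* = 10, m* = 7

MU_b = 3·(b−3)^2·(m−3)^3, MU_m = 3·(b−3)^3·(m−3)^2.
MRS = (m−3)/(b−3).
Tangency: set MRS = p_b/p_m = 10/17.5 = 4/7.
So (m − 3)/(b − 3) = 4/7, i.e. (m − 3) = (4/7)·(b − 3).
Rewrite the budget in excess-of-subsistence terms: 10·(b − 3) + 17.5·(m − 3) = 222.5 − 10·3 − 17.5·3 = 140.
Substituting, 20·(b − 3) = 140, so b − 3 = 7 and b* = 10.
Then m − 3 = (4/7)·7 = 4, so m* = 7.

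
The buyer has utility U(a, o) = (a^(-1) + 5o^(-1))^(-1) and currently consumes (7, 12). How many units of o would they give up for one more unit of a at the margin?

MRS = 144/245

For CES with ρ = -1, MRS = (1/5)·(o/a)^2.
At (7, 12): MRS = 144/245.
So at (7, 12) the consumer would give up 144/245 units of o for one more unit of a.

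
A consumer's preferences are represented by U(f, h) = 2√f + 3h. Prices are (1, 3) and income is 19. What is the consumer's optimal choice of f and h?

MU_f = 2/(2√f), MU_h = 3.
MRS = 2/(2√f) ÷ 3.
Tangency: set MRS = p_f/p_h = 1/3.
MRS depends only on f: (1/3)/√f = 1/3 ⇒ √f = (1/3)/(1/3) = 1 ⇒ f* = 1.
From the budget, 3·h = 19 − 1·1 = 18, so h* = 6.

f* = 1, h* = 6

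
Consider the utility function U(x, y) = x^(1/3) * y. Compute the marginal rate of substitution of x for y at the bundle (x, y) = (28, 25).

MU_x = 1/3·x^(-2/3)·y and MU_y = x^(1/3).
MRS = MU_x/MU_y = (1/3)·y/x.
At (28, 25): MRS = 25/84.
That is, one extra unit of x is worth 25/84 units of y at the margin.

MRS = 25/84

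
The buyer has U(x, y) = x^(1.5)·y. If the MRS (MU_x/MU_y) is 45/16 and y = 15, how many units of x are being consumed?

x = 8

MU_x = 1.5·√x·y and MU_y = x^(1.5).
MRS = MU_x/MU_y = (1.5)·y/x.
Substitute y = 15: MRS = 22.5/x. Setting 22.5/x = 45/16 gives x = 22.5/(45/16) = 8.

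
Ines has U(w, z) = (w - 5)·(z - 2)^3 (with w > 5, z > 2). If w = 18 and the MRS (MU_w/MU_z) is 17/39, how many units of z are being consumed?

z = 19

MU_w = (z−2)^3, MU_z = 3·(w−5)·(z−2)^2.
MRS = (1/3)·(z−2)/(w−5).
Substitute w = 18: MRS = (z − 2)/39. Setting this equal to 17/39 gives z − 2 = (17/39)·39 = 17, so z = 19.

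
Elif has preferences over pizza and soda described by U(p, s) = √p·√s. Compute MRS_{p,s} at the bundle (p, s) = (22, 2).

MU_p = 0.5·p^(-0.5)·√s and MU_s = 0.5·√p·s^(-0.5).
MRS = MU_p/MU_s = s/p.
At (22, 2): MRS = 1/11.
The indifference curve has slope −1/11 at this bundle.

MRS = 1/11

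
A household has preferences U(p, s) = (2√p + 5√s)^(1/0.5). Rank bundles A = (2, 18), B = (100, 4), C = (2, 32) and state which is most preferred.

Evaluate utility at each bundle:
U(A) = 578.000.
U(B) = 900.000.
U(C) = 968.000.
Highest utility is C, so C ≻ B ≻ A.

Bundle C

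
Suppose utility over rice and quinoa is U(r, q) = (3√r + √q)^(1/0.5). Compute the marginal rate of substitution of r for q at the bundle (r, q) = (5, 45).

MRS = 9

For CES with ρ = 0.5, MRS = (3/1)·√(q/r).
At (5, 45): MRS = 9.
The indifference curve has slope −9 at this bundle.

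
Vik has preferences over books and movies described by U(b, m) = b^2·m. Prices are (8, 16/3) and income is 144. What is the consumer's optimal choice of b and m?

MU_b = 2·b·m and MU_m = b^2.
MRS = MU_b/MU_m = (2/1)·m/b.
Tangency: set MRS = p_b/p_m = 8/(16/3) = 1.5.
So (2/1)·m/b = 1.5, i.e. m = 0.75·b.
Substitute into the budget 8·b + (16/3)·m = 144: 12·b = 144, so b* = 12.
Then m* = 0.75·12 = 9.

b* = 12, m* = 9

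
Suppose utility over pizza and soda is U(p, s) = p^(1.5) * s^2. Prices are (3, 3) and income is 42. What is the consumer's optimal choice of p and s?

MU_p = 1.5·√p·s^2 and MU_s = 2·p^(1.5)·s.
MRS = MU_p/MU_s = (0.75)·s/p.
Tangency: set MRS = p_p/p_s = 3/3 = 1.
So (0.75)·s/p = 1, i.e. s = (4/3)·p.
Substitute into the budget 3·p + 3·s = 42: 7·p = 42, so p* = 6.
Then s* = (4/3)·6 = 8.

p* = 6, s* = 8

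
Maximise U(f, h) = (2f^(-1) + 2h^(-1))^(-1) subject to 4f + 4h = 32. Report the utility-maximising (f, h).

f* = 4, h* = 4

For CES with ρ = -1, MRS = (h/f)^2.
Tangency: set MRS = p_f/p_h = 4/4 = 1.
So (h/f)^2 = 1; taking the square root, h/f = 1, i.e. h = f.
Substitute into the budget 4·f + 4·h = 32: 8·f = 32, so f* = 4 and h* = 4.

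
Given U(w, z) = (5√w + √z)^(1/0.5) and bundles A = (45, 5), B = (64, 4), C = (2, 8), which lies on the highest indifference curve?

Evaluate utility at each bundle:
U(A) = 1280.000.
U(B) = 1764.000.
U(C) = 98.000.
Highest utility is B, so B ≻ A ≻ C.

Bundle B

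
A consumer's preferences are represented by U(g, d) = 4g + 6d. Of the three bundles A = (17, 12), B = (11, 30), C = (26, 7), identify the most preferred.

Bundle B

Evaluate utility at each bundle:
U(A) = 140.
U(B) = 224.
U(C) = 146.
Highest utility is B, so B ≻ C ≻ A.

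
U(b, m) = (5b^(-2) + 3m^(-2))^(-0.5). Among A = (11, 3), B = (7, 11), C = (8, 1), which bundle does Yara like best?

Bundle B

Evaluate utility at each bundle:
U(A) = 1.634.
U(B) = 2.808.
U(C) = 0.570.
Highest utility is B, so B ≻ A ≻ C.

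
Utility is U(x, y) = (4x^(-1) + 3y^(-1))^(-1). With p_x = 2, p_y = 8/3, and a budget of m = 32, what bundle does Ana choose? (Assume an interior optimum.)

For CES with ρ = -1, MRS = (4/3)·(y/x)^2.
Tangency: set MRS = p_x/p_y = 2/(8/3) = 0.75.
So (y/x)^2 = 9/16; taking the square root, y/x = 0.75, i.e. y = 0.75·x.
Substitute into the budget 2·x + (8/3)·y = 32: 4·x = 32, so x* = 8 and y* = 0.75·8 = 6.

x* = 8, y* = 6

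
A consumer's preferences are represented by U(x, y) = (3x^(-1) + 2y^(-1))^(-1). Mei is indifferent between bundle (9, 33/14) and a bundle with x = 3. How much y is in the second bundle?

U depends on (x, y) only through S = 3x^(-1) + 2y^(-1), so equal utility means equal S. At (9, 33/14): S = 13/11.
With x = 3: 3·3^(-1) = 1, so 2y^(-1) = 13/11 − 1 = 2/11, i.e. y^(-1) = 1/11.
Hence y = 1/(1/11) = 11.
Check: U(3, 11) = 0.8462.

y = 11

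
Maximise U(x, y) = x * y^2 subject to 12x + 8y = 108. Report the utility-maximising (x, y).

x* = 3, y* = 9

MU_x = y^2 and MU_y = 2·x·y.
MRS = MU_x/MU_y = (1/2)·y/x.
Tangency: set MRS = p_x/p_y = 12/8 = 1.5.
So (1/2)·y/x = 1.5, i.e. y = 3·x.
Substitute into the budget 12·x + 8·y = 108: 36·x = 108, so x* = 3.
Then y* = 3·3 = 9.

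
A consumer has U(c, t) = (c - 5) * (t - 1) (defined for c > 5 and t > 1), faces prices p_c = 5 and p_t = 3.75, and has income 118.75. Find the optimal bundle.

c* = 14, t* = 13

MU_c = (t−1), MU_t = (c−5).
MRS = (t−1)/(c−5).
Tangency: set MRS = p_c/p_t = 5/3.75 = 4/3.
So (t − 1)/(c − 5) = 4/3, i.e. (t − 1) = (4/3)·(c − 5).
Rewrite the budget in excess-of-subsistence terms: 5·(c − 5) + 3.75·(t − 1) = 118.75 − 5·5 − 3.75·1 = 90.
Substituting, 10·(c − 5) = 90, so c − 5 = 9 and c* = 14.
Then t − 1 = (4/3)·9 = 12, so t* = 13.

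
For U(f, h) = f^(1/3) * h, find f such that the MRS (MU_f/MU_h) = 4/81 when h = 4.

MU_f = 1/3·f^(-2/3)·h and MU_h = f^(1/3).
MRS = MU_f/MU_h = (1/3)·h/f.
Substitute h = 4: MRS = (4/3)/f. Setting (4/3)/f = 4/81 gives f = (4/3)/(4/81) = 27.

f = 27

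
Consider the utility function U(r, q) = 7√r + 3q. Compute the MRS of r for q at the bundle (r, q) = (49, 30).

MU_r = 7/(2√r), MU_q = 3.
MRS = 7/(2√r) ÷ 3.
At (49, 30): MRS = 1/6.
That is, one extra unit of r is worth 1/6 units of q at the margin.

MRS = 1/6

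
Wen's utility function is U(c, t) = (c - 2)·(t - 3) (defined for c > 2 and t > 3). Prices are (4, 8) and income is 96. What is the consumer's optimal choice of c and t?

c* = 10, t* = 7

MU_c = (t−3), MU_t = (c−2).
MRS = (t−3)/(c−2).
Tangency: set MRS = p_c/p_t = 4/8 = 0.5.
So (t − 3)/(c − 2) = 0.5, i.e. (t − 3) = 0.5·(c − 2).
Rewrite the budget in excess-of-subsistence terms: 4·(c − 2) + 8·(t − 3) = 96 − 4·2 − 8·3 = 64.
Substituting, 8·(c − 2) = 64, so c − 2 = 8 and c* = 10.
Then t − 3 = 0.5·8 = 4, so t* = 7.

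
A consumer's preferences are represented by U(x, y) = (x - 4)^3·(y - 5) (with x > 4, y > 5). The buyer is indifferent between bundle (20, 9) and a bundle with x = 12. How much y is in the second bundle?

y = 37

U(20, 9) = 16384.
Set U(12, y) = 16384 and solve.
With x = 12: (12 − 4)^3 = 512, so (y − 5) = 16384/512 = 32.
So y = 5 + 32 = 37.
Check: U(12, 37) = 16384.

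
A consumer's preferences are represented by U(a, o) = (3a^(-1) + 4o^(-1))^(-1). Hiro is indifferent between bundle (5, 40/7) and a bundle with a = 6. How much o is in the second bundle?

o = 5

U depends on (a, o) only through S = 3a^(-1) + 4o^(-1), so equal utility means equal S. At (5, 40/7): S = 1.3.
With a = 6: 3·6^(-1) = 0.5, so 4o^(-1) = 1.3 − 0.5 = 0.8, i.e. o^(-1) = 0.2.
Hence o = 1/0.2 = 5.
Check: U(6, 5) = 0.7692.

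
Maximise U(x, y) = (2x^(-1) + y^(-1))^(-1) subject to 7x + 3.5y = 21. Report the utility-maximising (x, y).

x* = 2, y* = 2

For CES with ρ = -1, MRS = (2/1)·(y/x)^2.
Tangency: set MRS = p_x/p_y = 7/3.5 = 2.
So (y/x)^2 = 1; taking the square root, y/x = 1, i.e. y = x.
Substitute into the budget 7·x + 3.5·y = 21: 10.5·x = 21, so x* = 2 and y* = 2.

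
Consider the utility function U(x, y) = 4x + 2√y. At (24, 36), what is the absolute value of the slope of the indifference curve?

MRS = 24

MU_x = 4, MU_y = 2/(2√y).
MRS = 4 ÷ (2/(2√y)).
At (24, 36): MRS = 24.
The indifference curve has slope −24 at this bundle.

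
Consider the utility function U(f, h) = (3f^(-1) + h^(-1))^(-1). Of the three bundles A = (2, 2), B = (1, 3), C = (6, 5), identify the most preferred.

Evaluate utility at each bundle:
U(A) = 0.500.
U(B) = 0.300.
U(C) = 1.429.
Highest utility is C, so C ≻ A ≻ B.

Bundle C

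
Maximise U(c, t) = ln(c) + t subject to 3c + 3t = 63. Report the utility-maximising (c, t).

c* = 1, t* = 20

MU_c = 1/c, MU_t = 1.
MRS = 1/c ÷ 1.
Tangency: set MRS = p_c/p_t = 3/3 = 1.
MRS depends only on c: 1/c = 1 ⇒ c* = 1/1 = 1.
From the budget, 3·t = 63 − 3·1 = 60, so t* = 20.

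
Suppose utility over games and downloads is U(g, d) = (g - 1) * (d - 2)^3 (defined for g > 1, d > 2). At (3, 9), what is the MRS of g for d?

MRS = 7/6

MU_g = (d−2)^3, MU_d = 3·(g−1)·(d−2)^2.
MRS = (1/3)·(d−2)/(g−1).
At (3, 9): MRS = 7/6.
That is, one extra unit of g is worth 7/6 units of d at the margin.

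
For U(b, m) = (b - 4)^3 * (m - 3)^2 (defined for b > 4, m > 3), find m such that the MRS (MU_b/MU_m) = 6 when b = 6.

MU_b = 3·(b−4)^2·(m−3)^2, MU_m = 2·(b−4)^3·(m−3).
MRS = (3/2)·(m−3)/(b−4).
Substitute b = 6: MRS = (m − 3)/(4/3). Setting this equal to 6 gives m − 3 = 6·(4/3) = 8, so m = 11.

m = 11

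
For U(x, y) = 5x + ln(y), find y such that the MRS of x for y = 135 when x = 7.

y = 27

MU_x = 5, MU_y = 1/y.
MRS = 5 ÷ (1/y).
MRS depends only on y: 5·y = 135 ⇒ y = 135/5 = 27.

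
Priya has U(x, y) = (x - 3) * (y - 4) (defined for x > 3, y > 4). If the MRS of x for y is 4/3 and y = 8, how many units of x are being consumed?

x = 6

MU_x = (y−4), MU_y = (x−3).
MRS = (y−4)/(x−3).
Substitute y = 8: MRS = 4/(x − 3). Setting this equal to 4/3 gives x − 3 = 4/(4/3) = 3, so x = 6.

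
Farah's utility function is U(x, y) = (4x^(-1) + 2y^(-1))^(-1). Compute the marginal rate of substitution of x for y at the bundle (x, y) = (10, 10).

For CES with ρ = -1, MRS = (4/2)·(y/x)^2.
At (10, 10): MRS = 2.
That is, one extra unit of x is worth 2 units of y at the margin.

MRS = 2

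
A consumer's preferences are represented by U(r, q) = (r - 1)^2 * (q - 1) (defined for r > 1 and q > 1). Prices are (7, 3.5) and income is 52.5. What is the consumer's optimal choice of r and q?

r* = 5, q* = 5

MU_r = 2·(r−1)·(q−1), MU_q = (r−1)^2.
MRS = (2/1)·(q−1)/(r−1).
Tangency: set MRS = p_r/p_q = 7/3.5 = 2.
So (2/1)·(q − 1)/(r − 1) = 2, i.e. (q − 1) = (r − 1).
Rewrite the budget in excess-of-subsistence terms: 7·(r − 1) + 3.5·(q − 1) = 52.5 − 7·1 − 3.5·1 = 42.
Substituting, 10.5·(r − 1) = 42, so r − 1 = 4 and r* = 5.
Then q − 1 = 4, so q* = 5.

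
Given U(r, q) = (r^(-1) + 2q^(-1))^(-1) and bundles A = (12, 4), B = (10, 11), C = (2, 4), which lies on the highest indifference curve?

Bundle B

Evaluate utility at each bundle:
U(A) = 1.714.
U(B) = 3.548.
U(C) = 1.000.
Highest utility is B, so B ≻ A ≻ C.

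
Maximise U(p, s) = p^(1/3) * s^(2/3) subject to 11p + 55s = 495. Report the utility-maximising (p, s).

p* = 15, s* = 6

MU_p = 1/3·p^(-2/3)·s^(2/3) and MU_s = 2/3·p^(1/3)·s^(-1/3).
MRS = MU_p/MU_s = (0.5)·s/p.
Tangency: set MRS = p_p/p_s = 11/55 = 0.2.
So (0.5)·s/p = 0.2, i.e. s = 0.4·p.
Substitute into the budget 11·p + 55·s = 495: 33·p = 495, so p* = 15.
Then s* = 0.4·15 = 6.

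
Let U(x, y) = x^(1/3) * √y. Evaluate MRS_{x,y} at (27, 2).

MRS = 4/81

MU_x = 1/3·x^(-2/3)·√y and MU_y = 0.5·x^(1/3)·y^(-0.5).
MRS = MU_x/MU_y = (2/3)·y/x.
At (27, 2): MRS = 4/81.
So at (27, 2) the consumer would give up 4/81 units of y for one more unit of x.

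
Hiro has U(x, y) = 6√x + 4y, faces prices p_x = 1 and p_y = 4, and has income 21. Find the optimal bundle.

x* = 9, y* = 3

MU_x = 6/(2√x), MU_y = 4.
MRS = 6/(2√x) ÷ 4.
Tangency: set MRS = p_x/p_y = 1/4 = 0.25.
MRS depends only on x: 0.75/√x = 0.25 ⇒ √x = 0.75/0.25 = 3 ⇒ x* = 9.
From the budget, 4·y = 21 − 1·9 = 12, so y* = 3.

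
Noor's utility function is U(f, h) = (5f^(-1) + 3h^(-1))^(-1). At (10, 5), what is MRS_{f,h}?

For CES with ρ = -1, MRS = (5/3)·(h/f)^2.
At (10, 5): MRS = 5/12.
The indifference curve has slope −5/12 at this bundle.

MRS = 5/12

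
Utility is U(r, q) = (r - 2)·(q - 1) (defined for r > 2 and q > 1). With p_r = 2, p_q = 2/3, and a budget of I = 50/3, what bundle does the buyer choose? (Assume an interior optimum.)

MU_r = (q−1), MU_q = (r−2).
MRS = (q−1)/(r−2).
Tangency: set MRS = p_r/p_q = 2/(2/3) = 3.
So (q − 1)/(r − 2) = 3, i.e. (q − 1) = 3·(r − 2).
Rewrite the budget in excess-of-subsistence terms: 2·(r − 2) + (2/3)·(q − 1) = 50/3 − 2·2 − (2/3)·1 = 12.
Substituting, 4·(r − 2) = 12, so r − 2 = 3 and r* = 5.
Then q − 1 = 3·3 = 9, so q* = 10.

r* = 5, q* = 10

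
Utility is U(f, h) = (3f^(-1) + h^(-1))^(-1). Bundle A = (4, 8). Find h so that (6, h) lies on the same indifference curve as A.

h = 8/3

U depends on (f, h) only through S = 3f^(-1) + h^(-1), so equal utility means equal S. At (4, 8): S = 0.875.
With f = 6: 3·6^(-1) = 0.5, so h^(-1) = 0.875 − 0.5 = 0.375.
Hence h = 1/0.375 = 8/3.
Check: U(6, 8/3) = 1.1429.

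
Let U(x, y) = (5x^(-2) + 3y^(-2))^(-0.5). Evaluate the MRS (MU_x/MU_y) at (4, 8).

MRS = 40/3

For CES with ρ = -2, MRS = (5/3)·(y/x)^3.
At (4, 8): MRS = 40/3.
The indifference curve has slope −40/3 at this bundle.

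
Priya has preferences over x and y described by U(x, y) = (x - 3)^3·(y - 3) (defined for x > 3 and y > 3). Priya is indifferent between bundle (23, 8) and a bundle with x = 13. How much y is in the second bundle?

U(23, 8) = 40000.
Set U(13, y) = 40000 and solve.
With x = 13: (13 − 3)^3 = 1000, so (y − 3) = 40000/1000 = 40.
So y = 3 + 40 = 43.
Check: U(13, 43) = 40000.

y = 43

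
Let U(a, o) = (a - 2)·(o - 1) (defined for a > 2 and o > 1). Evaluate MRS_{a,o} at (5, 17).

MU_a = (o−1), MU_o = (a−2).
MRS = (o−1)/(a−2).
At (5, 17): MRS = 16/3.
That is, one extra unit of a is worth 16/3 units of o at the margin.

MRS = 16/3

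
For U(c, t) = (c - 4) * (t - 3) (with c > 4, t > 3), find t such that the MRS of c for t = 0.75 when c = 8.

MU_c = (t−3), MU_t = (c−4).
MRS = (t−3)/(c−4).
Substitute c = 8: MRS = (t − 3)/4. Setting this equal to 0.75 gives t − 3 = 0.75·4 = 3, so t = 6.

t = 6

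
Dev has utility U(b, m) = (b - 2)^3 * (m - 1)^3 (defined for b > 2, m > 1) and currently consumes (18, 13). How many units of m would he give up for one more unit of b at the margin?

MRS = 0.75

MU_b = 3·(b−2)^2·(m−1)^3, MU_m = 3·(b−2)^3·(m−1)^2.
MRS = (m−1)/(b−2).
At (18, 13): MRS = 0.75.
That is, one extra unit of b is worth 0.75 units of m at the margin.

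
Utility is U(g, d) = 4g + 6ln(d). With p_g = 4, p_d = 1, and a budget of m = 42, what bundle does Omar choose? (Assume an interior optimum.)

g* = 9, d* = 6

MU_g = 4, MU_d = 6/d.
MRS = 4 ÷ (6/d).
Tangency: set MRS = p_g/p_d = 4/1 = 4.
MRS depends only on d: (2/3)·d = 4 ⇒ d* = 4/(2/3) = 6.
From the budget, 4·g = 42 − 1·6 = 36, so g* = 9.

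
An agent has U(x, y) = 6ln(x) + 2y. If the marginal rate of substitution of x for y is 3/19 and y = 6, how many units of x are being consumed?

x = 19

MU_x = 6/x, MU_y = 2.
MRS = 6/x ÷ 2.
MRS depends only on x: 3/x = 3/19 ⇒ x = 3/(3/19) = 19.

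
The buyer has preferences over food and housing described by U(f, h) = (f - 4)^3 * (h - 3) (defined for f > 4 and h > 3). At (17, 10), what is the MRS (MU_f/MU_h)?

MRS = 21/13

MU_f = 3·(f−4)^2·(h−3), MU_h = (f−4)^3.
MRS = (3/1)·(h−3)/(f−4).
At (17, 10): MRS = 21/13.
So at (17, 10) the consumer would give up 21/13 units of h for one more unit of f.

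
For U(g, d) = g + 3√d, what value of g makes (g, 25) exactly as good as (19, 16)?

U(19, 16) = 31.
Set U(g, 25) = 31 and solve.
With d = 25: √25 = 5, so g = 31 − 3·5 = 16.
Check: U(16, 25) = 31.

g = 16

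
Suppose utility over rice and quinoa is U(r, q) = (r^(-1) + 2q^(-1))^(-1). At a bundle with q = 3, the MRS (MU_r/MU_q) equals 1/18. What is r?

r = 9

For CES with ρ = -1, MRS = (1/2)·(q/r)^2.
Setting (1/2)·(3/r)^2 = 1/18 gives (3/r)^2 = 1/9, so 3/r = 1/3 and r = 9.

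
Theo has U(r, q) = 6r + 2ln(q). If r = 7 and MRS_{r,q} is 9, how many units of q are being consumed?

q = 3

MU_r = 6, MU_q = 2/q.
MRS = 6 ÷ (2/q).
MRS depends only on q: 3·q = 9 ⇒ q = 9/3 = 3.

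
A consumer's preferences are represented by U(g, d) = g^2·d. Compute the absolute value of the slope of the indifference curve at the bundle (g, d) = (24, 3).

MRS = 0.25

MU_g = 2·g·d and MU_d = g^2.
MRS = MU_g/MU_d = (2/1)·d/g.
At (24, 3): MRS = 0.25.
The indifference curve has slope −0.25 at this bundle.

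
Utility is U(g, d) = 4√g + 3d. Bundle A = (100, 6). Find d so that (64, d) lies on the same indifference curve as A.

U(100, 6) = 58.
Set U(64, d) = 58 and solve.
With g = 64: √64 = 8, so 3d = 58 − 4·8 = 26 and d = 26/3.
Check: U(64, 26/3) = 58.

d = 26/3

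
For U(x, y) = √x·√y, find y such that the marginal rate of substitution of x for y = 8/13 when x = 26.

y = 16

MU_x = 0.5·x^(-0.5)·√y and MU_y = 0.5·√x·y^(-0.5).
MRS = MU_x/MU_y = y/x.
Substitute x = 26: MRS = y/26. Setting y/26 = 8/13 gives y = (8/13)·26 = 16.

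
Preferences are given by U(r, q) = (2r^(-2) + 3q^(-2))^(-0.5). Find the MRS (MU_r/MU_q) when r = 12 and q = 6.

MRS = 1/12

For CES with ρ = -2, MRS = (2/3)·(q/r)^3.
At (12, 6): MRS = 1/12.
So at (12, 6) the consumer would give up 1/12 units of q for one more unit of r.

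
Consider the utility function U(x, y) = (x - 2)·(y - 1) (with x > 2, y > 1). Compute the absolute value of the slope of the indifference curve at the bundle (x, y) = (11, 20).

MRS = 19/9

MU_x = (y−1), MU_y = (x−2).
MRS = (y−1)/(x−2).
At (11, 20): MRS = 19/9.
The indifference curve has slope −19/9 at this bundle.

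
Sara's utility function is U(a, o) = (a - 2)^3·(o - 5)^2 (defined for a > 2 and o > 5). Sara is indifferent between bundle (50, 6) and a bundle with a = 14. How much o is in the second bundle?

U(50, 6) = 110592.
Set U(14, o) = 110592 and solve.
With a = 14: (14 − 2)^3 = 1728, so (o − 5)^2 = 110592/1728 = 64.
Taking the square root (with o > 5): o − 5 = 8, so o = 13.
Check: U(14, 13) = 110592.

o = 13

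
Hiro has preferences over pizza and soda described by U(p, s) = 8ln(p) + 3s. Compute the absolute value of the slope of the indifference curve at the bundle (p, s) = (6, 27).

MRS = 4/9

MU_p = 8/p, MU_s = 3.
MRS = 8/p ÷ 3.
At (6, 27): MRS = 4/9.
The indifference curve has slope −4/9 at this bundle.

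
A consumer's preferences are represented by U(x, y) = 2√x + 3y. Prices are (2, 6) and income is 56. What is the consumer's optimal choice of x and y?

x* = 1, y* = 9

MU_x = 2/(2√x), MU_y = 3.
MRS = 2/(2√x) ÷ 3.
Tangency: set MRS = p_x/p_y = 2/6 = 1/3.
MRS depends only on x: (1/3)/√x = 1/3 ⇒ √x = (1/3)/(1/3) = 1 ⇒ x* = 1.
From the budget, 6·y = 56 − 2·1 = 54, so y* = 9.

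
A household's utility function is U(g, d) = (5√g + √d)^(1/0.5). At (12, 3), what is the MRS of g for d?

MRS = 2.5

For CES with ρ = 0.5, MRS = (5/1)·√(d/g).
At (12, 3): MRS = 2.5.
That is, one extra unit of g is worth 2.5 units of d at the margin.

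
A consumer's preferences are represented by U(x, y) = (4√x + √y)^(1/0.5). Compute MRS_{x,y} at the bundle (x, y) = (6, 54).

MRS = 12

For CES with ρ = 0.5, MRS = (4/1)·√(y/x).
At (6, 54): MRS = 12.
That is, one extra unit of x is worth 12 units of y at the margin.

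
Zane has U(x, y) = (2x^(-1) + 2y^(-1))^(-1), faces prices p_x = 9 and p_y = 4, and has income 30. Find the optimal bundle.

x* = 2, y* = 3

For CES with ρ = -1, MRS = (y/x)^2.
Tangency: set MRS = p_x/p_y = 9/4 = 2.25.
So (y/x)^2 = 2.25; taking the square root, y/x = 1.5, i.e. y = 1.5·x.
Substitute into the budget 9·x + 4·y = 30: 15·x = 30, so x* = 2 and y* = 1.5·2 = 3.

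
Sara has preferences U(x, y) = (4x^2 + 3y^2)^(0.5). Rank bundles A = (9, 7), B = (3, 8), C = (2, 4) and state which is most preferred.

Evaluate utility at each bundle:
U(A) = 21.703.
U(B) = 15.100.
U(C) = 8.000.
Highest utility is A, so A ≻ B ≻ C.

Bundle A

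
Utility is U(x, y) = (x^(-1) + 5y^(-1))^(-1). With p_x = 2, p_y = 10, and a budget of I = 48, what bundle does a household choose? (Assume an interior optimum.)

For CES with ρ = -1, MRS = (1/5)·(y/x)^2.
Tangency: set MRS = p_x/p_y = 2/10 = 0.2.
So (y/x)^2 = 1; taking the square root, y/x = 1, i.e. y = x.
Substitute into the budget 2·x + 10·y = 48: 12·x = 48, so x* = 4 and y* = 4.

x* = 4, y* = 4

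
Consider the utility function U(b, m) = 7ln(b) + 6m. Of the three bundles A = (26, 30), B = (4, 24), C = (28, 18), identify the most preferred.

Evaluate utility at each bundle:
U(A) = 202.807.
U(B) = 153.704.
U(C) = 131.325.
Highest utility is A, so A ≻ B ≻ C.

Bundle A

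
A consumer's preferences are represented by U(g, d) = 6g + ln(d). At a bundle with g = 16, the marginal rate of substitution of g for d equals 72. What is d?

MU_g = 6, MU_d = 1/d.
MRS = 6 ÷ (1/d).
MRS depends only on d: 6·d = 72 ⇒ d = 72/6 = 12.

d = 12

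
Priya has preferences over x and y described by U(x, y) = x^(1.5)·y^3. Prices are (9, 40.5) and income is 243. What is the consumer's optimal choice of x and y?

x* = 9, y* = 4

MU_x = 1.5·√x·y^3 and MU_y = 3·x^(1.5)·y^2.
MRS = MU_x/MU_y = (0.5)·y/x.
Tangency: set MRS = p_x/p_y = 9/40.5 = 2/9.
So (0.5)·y/x = 2/9, i.e. y = (4/9)·x.
Substitute into the budget 9·x + 40.5·y = 243: 27·x = 243, so x* = 9.
Then y* = (4/9)·9 = 4.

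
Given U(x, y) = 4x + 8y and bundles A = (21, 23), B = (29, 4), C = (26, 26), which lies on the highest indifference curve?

Evaluate utility at each bundle:
U(A) = 268.
U(B) = 148.
U(C) = 312.
Highest utility is C, so C ≻ A ≻ B.

Bundle C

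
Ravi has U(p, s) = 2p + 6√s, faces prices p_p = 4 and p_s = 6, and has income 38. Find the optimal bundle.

MU_p = 2, MU_s = 6/(2√s).
MRS = 2 ÷ (6/(2√s)).
Tangency: set MRS = p_p/p_s = 4/6 = 2/3.
MRS depends only on s: (2/3)·√s = 2/3 ⇒ √s = (2/3)/(2/3) = 1 ⇒ s* = 1.
From the budget, 4·p = 38 − 6·1 = 32, so p* = 8.

p* = 8, s* = 1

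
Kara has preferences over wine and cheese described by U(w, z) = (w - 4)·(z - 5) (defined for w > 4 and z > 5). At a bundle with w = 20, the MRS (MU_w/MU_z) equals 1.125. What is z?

MU_w = (z−5), MU_z = (w−4).
MRS = (z−5)/(w−4).
Substitute w = 20: MRS = (z − 5)/16. Setting this equal to 1.125 gives z − 5 = 1.125·16 = 18, so z = 23.

z = 23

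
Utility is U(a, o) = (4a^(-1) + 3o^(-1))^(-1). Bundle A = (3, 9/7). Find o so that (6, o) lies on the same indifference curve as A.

U depends on (a, o) only through S = 4a^(-1) + 3o^(-1), so equal utility means equal S. At (3, 9/7): S = 11/3.
With a = 6: 4·6^(-1) = 2/3, so 3o^(-1) = 11/3 − 2/3 = 3, i.e. o^(-1) = 1.
Hence o = 1/1 = 1.
Check: U(6, 1) = 0.2727.

o = 1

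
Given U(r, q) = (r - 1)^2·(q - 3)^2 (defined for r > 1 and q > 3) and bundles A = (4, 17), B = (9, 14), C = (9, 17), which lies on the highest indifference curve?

Evaluate utility at each bundle:
U(A) = 1764.
U(B) = 7744.
U(C) = 12544.
Highest utility is C, so C ≻ B ≻ A.

Bundle C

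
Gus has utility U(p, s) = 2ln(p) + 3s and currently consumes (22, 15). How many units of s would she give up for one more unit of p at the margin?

MRS = 1/33

MU_p = 2/p, MU_s = 3.
MRS = 2/p ÷ 3.
At (22, 15): MRS = 1/33.
The indifference curve has slope −1/33 at this bundle.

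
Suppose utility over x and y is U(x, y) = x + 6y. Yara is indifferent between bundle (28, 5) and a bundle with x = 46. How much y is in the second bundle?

U(28, 5) = 58.
Set U(46, y) = 58 and solve.
46 + 6y = 58 ⇒ 6y = 12 ⇒ y = 2.
Check: U(46, 2) = 58.

y = 2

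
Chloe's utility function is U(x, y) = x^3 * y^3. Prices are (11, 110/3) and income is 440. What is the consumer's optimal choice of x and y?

MU_x = 3·x^2·y^3 and MU_y = 3·x^3·y^2.
MRS = MU_x/MU_y = y/x.
Tangency: set MRS = p_x/p_y = 11/(110/3) = 0.3.
So y/x = 0.3, i.e. y = 0.3·x.
Substitute into the budget 11·x + (110/3)·y = 440: 22·x = 440, so x* = 20.
Then y* = 0.3·20 = 6.

x* = 20, y* = 6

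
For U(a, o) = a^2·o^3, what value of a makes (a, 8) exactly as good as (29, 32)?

a = 232

U(29, 32) = 27557888.
Set U(a, 8) = 27557888 and solve.
With o = 8: 8^3 = 512, so a^2 = 27557888/512 = 53824; taking the square root, a = 232.
Check: U(232, 8) = 27557888.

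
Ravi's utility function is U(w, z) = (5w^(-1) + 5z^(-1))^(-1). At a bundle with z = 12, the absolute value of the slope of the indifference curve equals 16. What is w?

For CES with ρ = -1, MRS = (z/w)^2.
Setting (12/w)^2 = 16 gives 12/w = 4 and w = 3.

w = 3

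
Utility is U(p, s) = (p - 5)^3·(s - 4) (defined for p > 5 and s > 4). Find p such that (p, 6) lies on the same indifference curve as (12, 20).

U(12, 20) = 5488.
Set U(p, 6) = 5488 and solve.
With s = 6: (6 − 4) = 2, so (p − 5)^3 = 5488/2 = 2744.
Taking the cube root (with p > 5): p − 5 = 14, so p = 19.
Check: U(19, 6) = 5488.

p = 19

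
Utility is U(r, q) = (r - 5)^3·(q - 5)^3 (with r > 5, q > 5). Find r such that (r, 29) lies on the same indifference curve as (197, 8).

U(197, 8) = 191102976.
Set U(r, 29) = 191102976 and solve.
With q = 29: (29 − 5)^3 = 13824, so (r − 5)^3 = 191102976/13824 = 13824.
Taking the cube root (with r > 5): r − 5 = 24, so r = 29.
Check: U(29, 29) = 191102976.

r = 29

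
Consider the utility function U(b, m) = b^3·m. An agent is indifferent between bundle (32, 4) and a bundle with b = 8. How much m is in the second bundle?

U(32, 4) = 131072.
Set U(8, m) = 131072 and solve.
With b = 8: 8^3 = 512, so m = 131072/512 = 256.
Check: U(8, 256) = 131072.

m = 256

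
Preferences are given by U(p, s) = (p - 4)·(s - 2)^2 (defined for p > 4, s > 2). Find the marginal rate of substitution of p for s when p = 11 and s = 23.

MRS = 1.5

MU_p = (s−2)^2, MU_s = 2·(p−4)·(s−2).
MRS = (1/2)·(s−2)/(p−4).
At (11, 23): MRS = 1.5.
So at (11, 23) the consumer would give up 1.5 units of s for one more unit of p.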